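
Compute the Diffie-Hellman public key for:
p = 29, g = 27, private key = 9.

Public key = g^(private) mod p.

Step 1: A = g^a mod p = 27^9 mod 29.
  27^1 mod 29 = 27
  27^2 mod 29 = (27 * 27) mod 29 = 4
  27^3 mod 29 = (4 * 27) mod 29 = 21
  27^4 mod 29 = (21 * 27) mod 29 = 16
  27^5 mod 29 = (16 * 27) mod 29 = 26
  27^6 mod 29 = (26 * 27) mod 29 = 6
  27^7 mod 29 = (6 * 27) mod 29 = 17
  27^8 mod 29 = (17 * 27) mod 29 = 24
  27^9 mod 29 = (24 * 27) mod 29 = 10
Result: A = 10.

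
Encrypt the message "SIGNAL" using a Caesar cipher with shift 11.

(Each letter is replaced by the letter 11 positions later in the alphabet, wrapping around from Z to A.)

Step 1: For each letter, shift forward by 11 positions (mod 26).
  S (position 18) -> position (18+11) mod 26 = 3 -> D
  I (position 8) -> position (8+11) mod 26 = 19 -> T
  G (position 6) -> position (6+11) mod 26 = 17 -> R
  N (position 13) -> position (13+11) mod 26 = 24 -> Y
  A (position 0) -> position (0+11) mod 26 = 11 -> L
  L (position 11) -> position (11+11) mod 26 = 22 -> W
Result: DTRYLW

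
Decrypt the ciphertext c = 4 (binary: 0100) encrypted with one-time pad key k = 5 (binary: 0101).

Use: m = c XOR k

Step 1: XOR ciphertext with key:
  Ciphertext: 0100
  Key:        0101
  XOR:        0001
Step 2: Plaintext = 0001 = 1 in decimal.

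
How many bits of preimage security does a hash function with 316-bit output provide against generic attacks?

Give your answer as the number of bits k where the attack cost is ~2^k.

Step 1: The hash has a 316-bit output.
Step 2: Preimage resistance means: given a digest h(x), it should be infeasible to find any input that hashes to it.
With a 316-bit output there are 2^316 possible digests, so a generic brute-force preimage search costs about 2^316 evaluations.
Step 3: Security level = 316 bits.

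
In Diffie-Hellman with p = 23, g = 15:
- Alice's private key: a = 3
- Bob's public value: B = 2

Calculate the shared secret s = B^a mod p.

Step 1: s = B^a mod p = 2^3 mod 23.
  2^1 mod 23 = 2
  2^2 mod 23 = (2 * 2) mod 23 = 4
  2^3 mod 23 = (4 * 2) mod 23 = 8
Result: shared secret = 8.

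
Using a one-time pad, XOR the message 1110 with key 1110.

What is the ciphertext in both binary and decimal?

Step 1: Write out the XOR operation bit by bit:
  Message: 1110
  Key:     1110
  XOR:     0000
Step 2: Convert to decimal: 0000 = 0.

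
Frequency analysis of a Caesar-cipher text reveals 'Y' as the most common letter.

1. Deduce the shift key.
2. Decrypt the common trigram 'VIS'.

Step 1: In English, 'E' is the most frequent letter (12.7%).
Step 2: The most frequent ciphertext letter is 'Y' (position 24).
Step 3: Shift = (24 - 4) mod 26 = 20.
Step 4: Decrypt 'VIS' by shifting back 20:
  V -> B
  I -> O
  S -> Y
Step 5: 'VIS' decrypts to 'BOY'.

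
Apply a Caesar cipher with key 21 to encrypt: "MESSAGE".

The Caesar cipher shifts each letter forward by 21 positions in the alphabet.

Step 1: For each letter, shift forward by 21 positions (mod 26).
  M (position 12) -> position (12+21) mod 26 = 7 -> H
  E (position 4) -> position (4+21) mod 26 = 25 -> Z
  S (position 18) -> position (18+21) mod 26 = 13 -> N
  S (position 18) -> position (18+21) mod 26 = 13 -> N
  A (position 0) -> position (0+21) mod 26 = 21 -> V
  G (position 6) -> position (6+21) mod 26 = 1 -> B
  E (position 4) -> position (4+21) mod 26 = 25 -> Z
Result: HZNNVBZ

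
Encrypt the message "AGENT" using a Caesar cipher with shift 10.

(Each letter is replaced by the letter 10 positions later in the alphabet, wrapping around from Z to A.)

Step 1: For each letter, shift forward by 10 positions (mod 26).
  A (position 0) -> position (0+10) mod 26 = 10 -> K
  G (position 6) -> position (6+10) mod 26 = 16 -> Q
  E (position 4) -> position (4+10) mod 26 = 14 -> O
  N (position 13) -> position (13+10) mod 26 = 23 -> X
  T (position 19) -> position (19+10) mod 26 = 3 -> D
Result: KQOXD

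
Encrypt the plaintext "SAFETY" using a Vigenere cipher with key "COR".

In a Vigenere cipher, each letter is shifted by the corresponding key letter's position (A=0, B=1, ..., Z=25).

Step 1: Repeat key to match plaintext length:
  Plaintext: SAFETY
  Key:       CORCOR
Step 2: Encrypt each letter:
  S(18) + C(2) = (18+2) mod 26 = 20 = U
  A(0) + O(14) = (0+14) mod 26 = 14 = O
  F(5) + R(17) = (5+17) mod 26 = 22 = W
  E(4) + C(2) = (4+2) mod 26 = 6 = G
  T(19) + O(14) = (19+14) mod 26 = 7 = H
  Y(24) + R(17) = (24+17) mod 26 = 15 = P
Ciphertext: UOWGHP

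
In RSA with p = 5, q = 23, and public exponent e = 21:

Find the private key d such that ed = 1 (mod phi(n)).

Step 1: n = 5 * 23 = 115.
Step 2: phi(n) = 4 * 22 = 88.
Step 3: Find d such that 21 * d = 1 (mod 88).
Step 4: d = 21^(-1) mod 88 = 21.
Verification: 21 * 21 = 441 = 5 * 88 + 1.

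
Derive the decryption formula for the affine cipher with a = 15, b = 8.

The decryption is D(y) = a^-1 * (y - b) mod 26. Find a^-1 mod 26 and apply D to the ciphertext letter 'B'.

Step 1: Find a^-1, the modular inverse of 15 mod 26.
Step 2: We need 15 * a^-1 = 1 (mod 26).
Step 3: 15 * 7 = 105 = 4 * 26 + 1, so a^-1 = 7.
Step 4: D(y) = 7(y - 8) mod 26.
Step 5: Apply to 'B' (y = 1): D(1) = 7 * (1 - 8) mod 26 = 7 * -7 mod 26 = 3 -> 'D'.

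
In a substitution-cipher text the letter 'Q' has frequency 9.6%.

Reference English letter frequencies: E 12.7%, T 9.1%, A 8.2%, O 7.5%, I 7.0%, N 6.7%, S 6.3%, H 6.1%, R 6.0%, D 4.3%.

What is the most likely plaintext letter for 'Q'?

Step 1: The observed frequency is 9.6%.
Step 2: Compare with English frequencies:
  E: 12.7% (difference: 3.1%)
  T: 9.1% (difference: 0.5%) <-- closest
  A: 8.2% (difference: 1.4%)
  O: 7.5% (difference: 2.1%)
  I: 7.0% (difference: 2.6%)
  N: 6.7% (difference: 2.9%)
  S: 6.3% (difference: 3.3%)
  H: 6.1% (difference: 3.5%)
  R: 6.0% (difference: 3.6%)
  D: 4.3% (difference: 5.3%)
Step 3: 'Q' most likely represents 'T' (frequency 9.1%).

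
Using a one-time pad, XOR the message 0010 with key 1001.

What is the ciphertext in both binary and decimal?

Step 1: Write out the XOR operation bit by bit:
  Message: 0010
  Key:     1001
  XOR:     1011
Step 2: Convert to decimal: 1011 = 11.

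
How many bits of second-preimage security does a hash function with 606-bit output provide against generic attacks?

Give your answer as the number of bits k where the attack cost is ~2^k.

Step 1: The hash has a 606-bit output.
Step 2: Second-preimage resistance means: given a specific input x, it should be infeasible to find a different y with h(y) = h(x).
With a 606-bit output, a generic search for a second preimage costs about 2^606 evaluations (each trial matches the fixed target with probability 2^-606).
Step 3: Security level = 606 bits.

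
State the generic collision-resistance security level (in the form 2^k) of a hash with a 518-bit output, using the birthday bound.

Step 1: The birthday paradox gives collision probability ~50% after sqrt(2^n) = 2^(n/2) hashes.
Step 2: For 518-bit output: 2^(518/2) = 2^259.
Step 3: Approximately 2^259 hash computations needed.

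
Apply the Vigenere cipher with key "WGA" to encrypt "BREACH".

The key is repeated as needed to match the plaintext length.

Step 1: Repeat key to match plaintext length:
  Plaintext: BREACH
  Key:       WGAWGA
Step 2: Encrypt each letter:
  B(1) + W(22) = (1+22) mod 26 = 23 = X
  R(17) + G(6) = (17+6) mod 26 = 23 = X
  E(4) + A(0) = (4+0) mod 26 = 4 = E
  A(0) + W(22) = (0+22) mod 26 = 22 = W
  C(2) + G(6) = (2+6) mod 26 = 8 = I
  H(7) + A(0) = (7+0) mod 26 = 7 = H
Ciphertext: XXEWIH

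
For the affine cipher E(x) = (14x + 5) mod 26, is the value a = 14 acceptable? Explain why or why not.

Step 1: Compute gcd(14, 26).
Step 2: gcd(14, 26) = 2.
Since gcd = 2 != 1, 14 shares a common factor with 26, so it cannot be used.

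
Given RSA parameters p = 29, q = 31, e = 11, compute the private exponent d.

Step 1: n = 29 * 31 = 899.
Step 2: phi(n) = 28 * 30 = 840.
Step 3: Find d such that 11 * d = 1 (mod 840).
Step 4: d = 11^(-1) mod 840 = 611.
Verification: 11 * 611 = 6721 = 8 * 840 + 1.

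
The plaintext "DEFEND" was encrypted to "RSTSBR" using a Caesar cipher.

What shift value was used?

Step 1: Compare first letters: D (position 3) -> R (position 17).
Step 2: Shift = (17 - 3) mod 26 = 14.
The shift value is 14.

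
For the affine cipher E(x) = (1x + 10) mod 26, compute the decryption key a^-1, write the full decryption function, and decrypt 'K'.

Step 1: Find a^-1, the modular inverse of 1 mod 26.
Step 2: We need 1 * a^-1 = 1 (mod 26).
Step 3: 1 * 1 = 1 = 0 * 26 + 1, so a^-1 = 1.
Step 4: D(y) = 1(y - 10) mod 26.
Step 5: Apply to 'K' (y = 10): D(10) = 1 * (10 - 10) mod 26 = 1 * 0 mod 26 = 0 -> 'A'.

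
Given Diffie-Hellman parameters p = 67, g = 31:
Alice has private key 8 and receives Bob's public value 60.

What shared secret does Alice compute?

Step 1: s = B^a mod p = 60^8 mod 67.
  60^1 mod 67 = 60
  60^2 mod 67 = (60 * 60) mod 67 = 49
  60^3 mod 67 = (49 * 60) mod 67 = 59
  60^4 mod 67 = (59 * 60) mod 67 = 56
  60^5 mod 67 = (56 * 60) mod 67 = 10
  60^6 mod 67 = (10 * 60) mod 67 = 64
  60^7 mod 67 = (64 * 60) mod 67 = 21
  60^8 mod 67 = (21 * 60) mod 67 = 54
Result: shared secret = 54.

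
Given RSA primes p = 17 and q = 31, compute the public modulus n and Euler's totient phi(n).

Step 1: n = p * q = 17 * 31 = 527.
Step 2: phi(n) = (p-1)(q-1) = 16 * 30 = 480.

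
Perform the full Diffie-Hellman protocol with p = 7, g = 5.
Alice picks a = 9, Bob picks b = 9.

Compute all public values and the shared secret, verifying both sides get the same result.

Step 1: A = g^a mod p = 5^9 mod 7 = 6.
Step 2: B = g^b mod p = 5^9 mod 7 = 6.
Step 3: Alice computes s = B^a mod p = 6^9 mod 7 = 6.
Step 4: Bob computes s = A^b mod p = 6^9 mod 7 = 6.
Both sides agree: shared secret = 6.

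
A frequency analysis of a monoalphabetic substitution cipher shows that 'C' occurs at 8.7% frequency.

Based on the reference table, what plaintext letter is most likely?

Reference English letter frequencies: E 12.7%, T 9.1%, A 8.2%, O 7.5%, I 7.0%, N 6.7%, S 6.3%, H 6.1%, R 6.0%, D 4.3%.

Step 1: The observed frequency is 8.7%.
Step 2: Compare with English frequencies:
  E: 12.7% (difference: 4.0%)
  T: 9.1% (difference: 0.4%) <-- closest
  A: 8.2% (difference: 0.5%)
  O: 7.5% (difference: 1.2%)
  I: 7.0% (difference: 1.7%)
  N: 6.7% (difference: 2.0%)
  S: 6.3% (difference: 2.4%)
  H: 6.1% (difference: 2.6%)
  R: 6.0% (difference: 2.7%)
  D: 4.3% (difference: 4.4%)
Step 3: 'C' most likely represents 'T' (frequency 9.1%).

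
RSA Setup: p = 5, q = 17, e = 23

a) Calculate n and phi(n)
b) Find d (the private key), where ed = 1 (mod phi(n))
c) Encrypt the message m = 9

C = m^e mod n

Step 1: n = 5 * 17 = 85.
Step 2: phi(n) = (5-1)(17-1) = 4 * 16 = 64.
Step 3: Find d = 23^(-1) mod 64 = 39.
  Verify: 23 * 39 = 897 = 1 (mod 64).
Step 4: C = 9^23 mod 85 = 19.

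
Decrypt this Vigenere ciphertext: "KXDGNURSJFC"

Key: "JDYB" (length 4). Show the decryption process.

Step 1: Key 'JDYB' has length 4. Extended key: JDYBJDYBJDY
Step 2: Decrypt each position:
  K(10) - J(9) = 1 = B
  X(23) - D(3) = 20 = U
  D(3) - Y(24) = 5 = F
  G(6) - B(1) = 5 = F
  N(13) - J(9) = 4 = E
  U(20) - D(3) = 17 = R
  R(17) - Y(24) = 19 = T
  S(18) - B(1) = 17 = R
  J(9) - J(9) = 0 = A
  F(5) - D(3) = 2 = C
  C(2) - Y(24) = 4 = E
Plaintext: BUFFERTRACE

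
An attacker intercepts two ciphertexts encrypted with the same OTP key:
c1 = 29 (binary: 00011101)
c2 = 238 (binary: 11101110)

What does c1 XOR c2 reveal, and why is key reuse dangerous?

Step 1: c1 XOR c2 = (m1 XOR k) XOR (m2 XOR k).
Step 2: By XOR associativity/commutativity: = m1 XOR m2 XOR k XOR k = m1 XOR m2.
Step 3: 00011101 XOR 11101110 = 11110011 = 243.
Step 4: The key cancels out! An attacker learns m1 XOR m2 = 243, revealing the relationship between plaintexts.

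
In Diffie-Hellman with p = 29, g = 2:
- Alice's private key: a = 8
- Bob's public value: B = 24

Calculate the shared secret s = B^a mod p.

Step 1: s = B^a mod p = 24^8 mod 29.
  24^1 mod 29 = 24
  24^2 mod 29 = (24 * 24) mod 29 = 25
  24^3 mod 29 = (25 * 24) mod 29 = 20
  24^4 mod 29 = (20 * 24) mod 29 = 16
  24^5 mod 29 = (16 * 24) mod 29 = 7
  24^6 mod 29 = (7 * 24) mod 29 = 23
  24^7 mod 29 = (23 * 24) mod 29 = 1
  24^8 mod 29 = (1 * 24) mod 29 = 24
Result: shared secret = 24.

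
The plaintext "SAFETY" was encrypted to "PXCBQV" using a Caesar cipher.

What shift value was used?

Step 1: Compare first letters: S (position 18) -> P (position 15).
Step 2: Shift = (15 - 18) mod 26 = 23.
The shift value is 23.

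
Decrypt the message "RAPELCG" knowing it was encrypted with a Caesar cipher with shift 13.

Step 1: Reverse the shift by subtracting 13 from each letter position.
  R (position 17) -> position (17-13) mod 26 = 4 -> E
  A (position 0) -> position (0-13) mod 26 = 13 -> N
  P (position 15) -> position (15-13) mod 26 = 2 -> C
  E (position 4) -> position (4-13) mod 26 = 17 -> R
  L (position 11) -> position (11-13) mod 26 = 24 -> Y
  C (position 2) -> position (2-13) mod 26 = 15 -> P
  G (position 6) -> position (6-13) mod 26 = 19 -> T
Decrypted message: ENCRYPT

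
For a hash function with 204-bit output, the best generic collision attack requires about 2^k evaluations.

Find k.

Step 1: The hash has a 204-bit output.
Step 2: Collision resistance means it should be infeasible to find any x != y with h(x) = h(y).
By the birthday bound, a generic collision search succeeds after about sqrt(2^204) = 2^(204/2) = 2^102 evaluations.
Step 3: Security level = 102 bits.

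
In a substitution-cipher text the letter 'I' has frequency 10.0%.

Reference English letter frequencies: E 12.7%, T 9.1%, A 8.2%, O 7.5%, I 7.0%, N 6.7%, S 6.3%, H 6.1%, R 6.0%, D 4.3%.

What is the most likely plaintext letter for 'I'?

Step 1: The observed frequency is 10.0%.
Step 2: Compare with English frequencies:
  E: 12.7% (difference: 2.7%)
  T: 9.1% (difference: 0.9%) <-- closest
  A: 8.2% (difference: 1.8%)
  O: 7.5% (difference: 2.5%)
  I: 7.0% (difference: 3.0%)
  N: 6.7% (difference: 3.3%)
  S: 6.3% (difference: 3.7%)
  H: 6.1% (difference: 3.9%)
  R: 6.0% (difference: 4.0%)
  D: 4.3% (difference: 5.7%)
Step 3: 'I' most likely represents 'T' (frequency 9.1%).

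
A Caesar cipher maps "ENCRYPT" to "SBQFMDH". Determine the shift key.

Step 1: Compare first letters: E (position 4) -> S (position 18).
Step 2: Shift = (18 - 4) mod 26 = 14.
The shift value is 14.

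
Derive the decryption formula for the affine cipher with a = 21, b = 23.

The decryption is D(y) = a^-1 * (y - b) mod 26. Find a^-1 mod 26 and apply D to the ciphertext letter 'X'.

Step 1: Find a^-1, the modular inverse of 21 mod 26.
Step 2: We need 21 * a^-1 = 1 (mod 26).
Step 3: 21 * 5 = 105 = 4 * 26 + 1, so a^-1 = 5.
Step 4: D(y) = 5(y - 23) mod 26.
Step 5: Apply to 'X' (y = 23): D(23) = 5 * (23 - 23) mod 26 = 5 * 0 mod 26 = 0 -> 'A'.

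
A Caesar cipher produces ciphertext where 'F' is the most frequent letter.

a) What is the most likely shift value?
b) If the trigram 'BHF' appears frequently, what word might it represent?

Step 1: In English, 'E' is the most frequent letter (12.7%).
Step 2: The most frequent ciphertext letter is 'F' (position 5).
Step 3: Shift = (5 - 4) mod 26 = 1.
Step 4: Decrypt 'BHF' by shifting back 1:
  B -> A
  H -> G
  F -> E
Step 5: 'BHF' decrypts to 'AGE'.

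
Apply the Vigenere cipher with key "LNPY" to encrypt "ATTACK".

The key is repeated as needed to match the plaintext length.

Step 1: Repeat key to match plaintext length:
  Plaintext: ATTACK
  Key:       LNPYLN
Step 2: Encrypt each letter:
  A(0) + L(11) = (0+11) mod 26 = 11 = L
  T(19) + N(13) = (19+13) mod 26 = 6 = G
  T(19) + P(15) = (19+15) mod 26 = 8 = I
  A(0) + Y(24) = (0+24) mod 26 = 24 = Y
  C(2) + L(11) = (2+11) mod 26 = 13 = N
  K(10) + N(13) = (10+13) mod 26 = 23 = X
Ciphertext: LGIYNX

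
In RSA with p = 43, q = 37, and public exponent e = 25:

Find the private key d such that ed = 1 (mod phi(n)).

Step 1: n = 43 * 37 = 1591.
Step 2: phi(n) = 42 * 36 = 1512.
Step 3: Find d such that 25 * d = 1 (mod 1512).
Step 4: d = 25^(-1) mod 1512 = 121.
Verification: 25 * 121 = 3025 = 2 * 1512 + 1.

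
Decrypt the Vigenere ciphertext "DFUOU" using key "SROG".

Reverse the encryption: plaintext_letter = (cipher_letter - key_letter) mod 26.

Step 1: Extend key: SROGS
Step 2: Decrypt each letter (c - k) mod 26:
  D(3) - S(18) = (3-18) mod 26 = 11 = L
  F(5) - R(17) = (5-17) mod 26 = 14 = O
  U(20) - O(14) = (20-14) mod 26 = 6 = G
  O(14) - G(6) = (14-6) mod 26 = 8 = I
  U(20) - S(18) = (20-18) mod 26 = 2 = C
Plaintext: LOGIC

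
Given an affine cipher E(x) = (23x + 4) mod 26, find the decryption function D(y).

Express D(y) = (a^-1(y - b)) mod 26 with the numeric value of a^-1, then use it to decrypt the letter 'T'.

Step 1: Find a^-1, the modular inverse of 23 mod 26.
Step 2: We need 23 * a^-1 = 1 (mod 26).
Step 3: 23 * 17 = 391 = 15 * 26 + 1, so a^-1 = 17.
Step 4: D(y) = 17(y - 4) mod 26.
Step 5: Apply to 'T' (y = 19): D(19) = 17 * (19 - 4) mod 26 = 17 * 15 mod 26 = 21 -> 'V'.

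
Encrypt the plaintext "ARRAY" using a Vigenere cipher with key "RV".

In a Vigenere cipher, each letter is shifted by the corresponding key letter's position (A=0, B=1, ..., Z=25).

Step 1: Repeat key to match plaintext length:
  Plaintext: ARRAY
  Key:       RVRVR
Step 2: Encrypt each letter:
  A(0) + R(17) = (0+17) mod 26 = 17 = R
  R(17) + V(21) = (17+21) mod 26 = 12 = M
  R(17) + R(17) = (17+17) mod 26 = 8 = I
  A(0) + V(21) = (0+21) mod 26 = 21 = V
  Y(24) + R(17) = (24+17) mod 26 = 15 = P
Ciphertext: RMIVP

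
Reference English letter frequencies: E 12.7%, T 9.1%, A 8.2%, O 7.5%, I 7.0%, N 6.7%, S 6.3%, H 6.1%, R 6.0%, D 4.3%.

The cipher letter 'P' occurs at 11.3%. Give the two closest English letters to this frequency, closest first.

Step 1: Observed frequency of 'P' is 11.3%.
Step 2: Compute distances to each reference frequency and sort:
  E (12.7%): difference = 1.4% <-- BEST
  T (9.1%): difference = 2.2% <-- RUNNER-UP
  A (8.2%): difference = 3.1%
  O (7.5%): difference = 3.8%
  I (7.0%): difference = 4.3%
Step 3: Most likely is 'E' (12.7%, diff 1.4%); second most likely is 'T' (9.1%, diff 2.2%).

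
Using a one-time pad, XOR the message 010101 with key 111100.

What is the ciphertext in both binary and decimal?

Step 1: Write out the XOR operation bit by bit:
  Message: 010101
  Key:     111100
  XOR:     101001
Step 2: Convert to decimal: 101001 = 41.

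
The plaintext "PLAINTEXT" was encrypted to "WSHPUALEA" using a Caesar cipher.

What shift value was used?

Step 1: Compare first letters: P (position 15) -> W (position 22).
Step 2: Shift = (22 - 15) mod 26 = 7.
The shift value is 7.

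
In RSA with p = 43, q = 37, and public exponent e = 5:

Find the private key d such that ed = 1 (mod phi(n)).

Step 1: n = 43 * 37 = 1591.
Step 2: phi(n) = 42 * 36 = 1512.
Step 3: Find d such that 5 * d = 1 (mod 1512).
Step 4: d = 5^(-1) mod 1512 = 605.
Verification: 5 * 605 = 3025 = 2 * 1512 + 1.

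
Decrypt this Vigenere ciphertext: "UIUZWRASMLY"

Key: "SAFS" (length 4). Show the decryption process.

Step 1: Key 'SAFS' has length 4. Extended key: SAFSSAFSSAF
Step 2: Decrypt each position:
  U(20) - S(18) = 2 = C
  I(8) - A(0) = 8 = I
  U(20) - F(5) = 15 = P
  Z(25) - S(18) = 7 = H
  W(22) - S(18) = 4 = E
  R(17) - A(0) = 17 = R
  A(0) - F(5) = 21 = V
  S(18) - S(18) = 0 = A
  M(12) - S(18) = 20 = U
  L(11) - A(0) = 11 = L
  Y(24) - F(5) = 19 = T
Plaintext: CIPHERVAULT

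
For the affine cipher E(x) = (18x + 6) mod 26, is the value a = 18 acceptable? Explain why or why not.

Step 1: Compute gcd(18, 26).
Step 2: gcd(18, 26) = 2.
Since gcd = 2 != 1, 18 shares a common factor with 26, so it cannot be used.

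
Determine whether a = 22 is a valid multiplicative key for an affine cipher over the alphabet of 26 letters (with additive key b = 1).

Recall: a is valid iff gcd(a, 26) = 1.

Step 1: Compute gcd(22, 26).
Step 2: gcd(22, 26) = 2.
Since gcd = 2 != 1, 22 shares a common factor with 26, so it cannot be used.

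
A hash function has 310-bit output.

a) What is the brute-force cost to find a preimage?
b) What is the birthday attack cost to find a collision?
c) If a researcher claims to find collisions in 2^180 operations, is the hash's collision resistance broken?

Step 1: Preimage resistance requires brute-force of 2^310 operations.
Step 2: Collision resistance (birthday bound) = 2^(310/2) = 2^155.
Step 3: The claimed attack costs 2^180 operations.
Step 4: Since 2^180 >= 2^155, the claimed attack is no faster than the generic birthday attack, so this does not break collision resistance.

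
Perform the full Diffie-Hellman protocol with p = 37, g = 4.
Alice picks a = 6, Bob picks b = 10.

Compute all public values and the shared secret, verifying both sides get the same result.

Step 1: A = g^a mod p = 4^6 mod 37 = 26.
Step 2: B = g^b mod p = 4^10 mod 37 = 33.
Step 3: Alice computes s = B^a mod p = 33^6 mod 37 = 26.
Step 4: Bob computes s = A^b mod p = 26^10 mod 37 = 26.
Both sides agree: shared secret = 26.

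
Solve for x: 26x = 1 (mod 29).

Step 1: We need x such that 26 * x = 1 (mod 29).
Step 2: Using the extended Euclidean algorithm or trial:
  26 * 19 = 494 = 17 * 29 + 1.
Step 3: Since 494 mod 29 = 1, the inverse is x = 19.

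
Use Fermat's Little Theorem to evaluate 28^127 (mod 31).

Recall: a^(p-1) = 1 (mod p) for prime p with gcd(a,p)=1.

Step 1: Since 31 is prime, by Fermat's Little Theorem: 28^30 = 1 (mod 31).
Step 2: Reduce exponent: 127 mod 30 = 7.
Step 3: So 28^127 = 28^7 (mod 31).
Step 4: 28^7 mod 31 = 14.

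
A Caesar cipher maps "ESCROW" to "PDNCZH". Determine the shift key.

Step 1: Compare first letters: E (position 4) -> P (position 15).
Step 2: Shift = (15 - 4) mod 26 = 11.
The shift value is 11.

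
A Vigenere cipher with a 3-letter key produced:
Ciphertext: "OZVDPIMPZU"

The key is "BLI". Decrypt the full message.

Step 1: Key 'BLI' has length 3. Extended key: BLIBLIBLIB
Step 2: Decrypt each position:
  O(14) - B(1) = 13 = N
  Z(25) - L(11) = 14 = O
  V(21) - I(8) = 13 = N
  D(3) - B(1) = 2 = C
  P(15) - L(11) = 4 = E
  I(8) - I(8) = 0 = A
  M(12) - B(1) = 11 = L
  P(15) - L(11) = 4 = E
  Z(25) - I(8) = 17 = R
  U(20) - B(1) = 19 = T
Plaintext: NONCEALERT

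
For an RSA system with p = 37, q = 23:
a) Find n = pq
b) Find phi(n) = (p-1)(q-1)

Step 1: n = p * q = 37 * 23 = 851.
Step 2: phi(n) = (p-1)(q-1) = 36 * 22 = 792.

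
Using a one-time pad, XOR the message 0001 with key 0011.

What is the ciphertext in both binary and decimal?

Step 1: Write out the XOR operation bit by bit:
  Message: 0001
  Key:     0011
  XOR:     0010
Step 2: Convert to decimal: 0010 = 2.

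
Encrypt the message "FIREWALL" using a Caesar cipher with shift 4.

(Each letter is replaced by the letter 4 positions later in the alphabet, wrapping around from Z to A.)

Step 1: For each letter, shift forward by 4 positions (mod 26).
  F (position 5) -> position (5+4) mod 26 = 9 -> J
  I (position 8) -> position (8+4) mod 26 = 12 -> M
  R (position 17) -> position (17+4) mod 26 = 21 -> V
  E (position 4) -> position (4+4) mod 26 = 8 -> I
  W (position 22) -> position (22+4) mod 26 = 0 -> A
  A (position 0) -> position (0+4) mod 26 = 4 -> E
  L (position 11) -> position (11+4) mod 26 = 15 -> P
  L (position 11) -> position (11+4) mod 26 = 15 -> P
Result: JMVIAEPP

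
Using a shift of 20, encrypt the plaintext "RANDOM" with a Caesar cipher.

Step 1: For each letter, shift forward by 20 positions (mod 26).
  R (position 17) -> position (17+20) mod 26 = 11 -> L
  A (position 0) -> position (0+20) mod 26 = 20 -> U
  N (position 13) -> position (13+20) mod 26 = 7 -> H
  D (position 3) -> position (3+20) mod 26 = 23 -> X
  O (position 14) -> position (14+20) mod 26 = 8 -> I
  M (position 12) -> position (12+20) mod 26 = 6 -> G
Result: LUHXIG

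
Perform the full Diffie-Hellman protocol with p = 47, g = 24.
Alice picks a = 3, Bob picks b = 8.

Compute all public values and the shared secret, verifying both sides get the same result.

Step 1: A = g^a mod p = 24^3 mod 47 = 6.
Step 2: B = g^b mod p = 24^8 mod 47 = 9.
Step 3: Alice computes s = B^a mod p = 9^3 mod 47 = 24.
Step 4: Bob computes s = A^b mod p = 6^8 mod 47 = 24.
Both sides agree: shared secret = 24.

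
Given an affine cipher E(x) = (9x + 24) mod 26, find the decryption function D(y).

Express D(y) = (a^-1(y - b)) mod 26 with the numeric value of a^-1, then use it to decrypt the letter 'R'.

Step 1: Find a^-1, the modular inverse of 9 mod 26.
Step 2: We need 9 * a^-1 = 1 (mod 26).
Step 3: 9 * 3 = 27 = 1 * 26 + 1, so a^-1 = 3.
Step 4: D(y) = 3(y - 24) mod 26.
Step 5: Apply to 'R' (y = 17): D(17) = 3 * (17 - 24) mod 26 = 3 * -7 mod 26 = 5 -> 'F'.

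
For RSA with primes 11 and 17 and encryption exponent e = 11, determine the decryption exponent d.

Step 1: n = 11 * 17 = 187.
Step 2: phi(n) = 10 * 16 = 160.
Step 3: Find d such that 11 * d = 1 (mod 160).
Step 4: d = 11^(-1) mod 160 = 131.
Verification: 11 * 131 = 1441 = 9 * 160 + 1.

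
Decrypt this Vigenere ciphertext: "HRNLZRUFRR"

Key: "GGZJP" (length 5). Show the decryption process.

Step 1: Key 'GGZJP' has length 5. Extended key: GGZJPGGZJP
Step 2: Decrypt each position:
  H(7) - G(6) = 1 = B
  R(17) - G(6) = 11 = L
  N(13) - Z(25) = 14 = O
  L(11) - J(9) = 2 = C
  Z(25) - P(15) = 10 = K
  R(17) - G(6) = 11 = L
  U(20) - G(6) = 14 = O
  F(5) - Z(25) = 6 = G
  R(17) - J(9) = 8 = I
  R(17) - P(15) = 2 = C
Plaintext: BLOCKLOGIC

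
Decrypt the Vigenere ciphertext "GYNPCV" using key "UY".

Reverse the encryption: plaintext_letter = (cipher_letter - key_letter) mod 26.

Step 1: Extend key: UYUYUY
Step 2: Decrypt each letter (c - k) mod 26:
  G(6) - U(20) = (6-20) mod 26 = 12 = M
  Y(24) - Y(24) = (24-24) mod 26 = 0 = A
  N(13) - U(20) = (13-20) mod 26 = 19 = T
  P(15) - Y(24) = (15-24) mod 26 = 17 = R
  C(2) - U(20) = (2-20) mod 26 = 8 = I
  V(21) - Y(24) = (21-24) mod 26 = 23 = X
Plaintext: MATRIX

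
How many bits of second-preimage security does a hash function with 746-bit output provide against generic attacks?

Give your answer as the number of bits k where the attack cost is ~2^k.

Step 1: The hash has a 746-bit output.
Step 2: Second-preimage resistance means: given a specific input x, it should be infeasible to find a different y with h(y) = h(x).
With a 746-bit output, a generic search for a second preimage costs about 2^746 evaluations (each trial matches the fixed target with probability 2^-746).
Step 3: Security level = 746 bits.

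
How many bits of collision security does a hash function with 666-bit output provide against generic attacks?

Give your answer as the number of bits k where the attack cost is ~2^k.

Step 1: The hash has a 666-bit output.
Step 2: Collision resistance means it should be infeasible to find any x != y with h(x) = h(y).
By the birthday bound, a generic collision search succeeds after about sqrt(2^666) = 2^(666/2) = 2^333 evaluations.
Step 3: Security level = 333 bits.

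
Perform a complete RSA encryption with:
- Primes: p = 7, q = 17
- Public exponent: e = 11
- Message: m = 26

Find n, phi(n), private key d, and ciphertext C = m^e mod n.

Step 1: n = 7 * 17 = 119.
Step 2: phi(n) = (7-1)(17-1) = 6 * 16 = 96.
Step 3: Find d = 11^(-1) mod 96 = 35.
  Verify: 11 * 35 = 385 = 1 (mod 96).
Step 4: C = 26^11 mod 119 = 66.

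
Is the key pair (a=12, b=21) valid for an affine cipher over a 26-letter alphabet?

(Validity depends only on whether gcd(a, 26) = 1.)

Step 1: Compute gcd(12, 26).
Step 2: gcd(12, 26) = 2.
Since gcd = 2 != 1, 12 shares a common factor with 26, so it cannot be used.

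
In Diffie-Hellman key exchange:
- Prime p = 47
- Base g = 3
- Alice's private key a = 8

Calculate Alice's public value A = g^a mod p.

Step 1: A = g^a mod p = 3^8 mod 47.
  3^1 mod 47 = 3
  3^2 mod 47 = (3 * 3) mod 47 = 9
  3^3 mod 47 = (9 * 3) mod 47 = 27
  3^4 mod 47 = (27 * 3) mod 47 = 34
  3^5 mod 47 = (34 * 3) mod 47 = 8
  3^6 mod 47 = (8 * 3) mod 47 = 24
  3^7 mod 47 = (24 * 3) mod 47 = 25
  3^8 mod 47 = (25 * 3) mod 47 = 28
Result: A = 28.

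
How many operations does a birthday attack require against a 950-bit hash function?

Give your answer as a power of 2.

Step 1: The birthday paradox gives collision probability ~50% after sqrt(2^n) = 2^(n/2) hashes.
Step 2: For 950-bit output: 2^(950/2) = 2^475.
Step 3: Approximately 2^475 hash computations needed.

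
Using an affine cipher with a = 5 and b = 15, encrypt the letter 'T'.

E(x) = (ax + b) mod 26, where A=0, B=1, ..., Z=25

Step 1: Convert 'T' to number: x = 19.
Step 2: E(19) = (5 * 19 + 15) mod 26 = 110 mod 26 = 6.
Step 3: Convert 6 back to letter: G.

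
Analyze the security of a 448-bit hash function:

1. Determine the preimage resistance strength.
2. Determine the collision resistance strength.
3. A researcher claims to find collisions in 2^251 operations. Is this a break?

Step 1: Preimage resistance requires brute-force of 2^448 operations.
Step 2: Collision resistance (birthday bound) = 2^(448/2) = 2^224.
Step 3: The claimed attack costs 2^251 operations.
Step 4: Since 2^251 >= 2^224, the claimed attack is no faster than the generic birthday attack, so this does not break collision resistance.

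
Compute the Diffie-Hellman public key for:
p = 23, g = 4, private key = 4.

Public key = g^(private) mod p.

Step 1: A = g^a mod p = 4^4 mod 23.
  4^1 mod 23 = 4
  4^2 mod 23 = (4 * 4) mod 23 = 16
  4^3 mod 23 = (16 * 4) mod 23 = 18
  4^4 mod 23 = (18 * 4) mod 23 = 3
Result: A = 3.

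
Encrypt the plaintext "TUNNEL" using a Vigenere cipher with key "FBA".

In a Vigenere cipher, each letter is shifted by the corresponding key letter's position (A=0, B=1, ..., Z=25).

Step 1: Repeat key to match plaintext length:
  Plaintext: TUNNEL
  Key:       FBAFBA
Step 2: Encrypt each letter:
  T(19) + F(5) = (19+5) mod 26 = 24 = Y
  U(20) + B(1) = (20+1) mod 26 = 21 = V
  N(13) + A(0) = (13+0) mod 26 = 13 = N
  N(13) + F(5) = (13+5) mod 26 = 18 = S
  E(4) + B(1) = (4+1) mod 26 = 5 = F
  L(11) + A(0) = (11+0) mod 26 = 11 = L
Ciphertext: YVNSFL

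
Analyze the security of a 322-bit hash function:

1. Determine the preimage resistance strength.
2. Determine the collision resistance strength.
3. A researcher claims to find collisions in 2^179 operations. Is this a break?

Step 1: Preimage resistance requires brute-force of 2^322 operations.
Step 2: Collision resistance (birthday bound) = 2^(322/2) = 2^161.
Step 3: The claimed attack costs 2^179 operations.
Step 4: Since 2^179 >= 2^161, the claimed attack is no faster than the generic birthday attack, so this does not break collision resistance.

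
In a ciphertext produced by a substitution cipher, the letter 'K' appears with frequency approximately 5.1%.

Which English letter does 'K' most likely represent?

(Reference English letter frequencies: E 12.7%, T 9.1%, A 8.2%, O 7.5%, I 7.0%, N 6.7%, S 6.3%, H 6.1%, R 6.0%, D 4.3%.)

Step 1: The observed frequency is 5.1%.
Step 2: Compare with English frequencies:
  E: 12.7% (difference: 7.6%)
  T: 9.1% (difference: 4.0%)
  A: 8.2% (difference: 3.1%)
  O: 7.5% (difference: 2.4%)
  I: 7.0% (difference: 1.9%)
  N: 6.7% (difference: 1.6%)
  S: 6.3% (difference: 1.2%)
  H: 6.1% (difference: 1.0%)
  R: 6.0% (difference: 0.9%)
  D: 4.3% (difference: 0.8%) <-- closest
Step 3: 'K' most likely represents 'D' (frequency 4.3%).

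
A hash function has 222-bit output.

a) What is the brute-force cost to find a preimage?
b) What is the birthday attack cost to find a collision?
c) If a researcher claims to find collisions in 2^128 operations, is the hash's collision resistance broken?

Step 1: Preimage resistance requires brute-force of 2^222 operations.
Step 2: Collision resistance (birthday bound) = 2^(222/2) = 2^111.
Step 3: The claimed attack costs 2^128 operations.
Step 4: Since 2^128 >= 2^111, the claimed attack is no faster than the generic birthday attack, so this does not break collision resistance.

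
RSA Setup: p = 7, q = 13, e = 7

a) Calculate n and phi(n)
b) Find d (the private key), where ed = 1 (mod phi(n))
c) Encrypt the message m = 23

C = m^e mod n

Step 1: n = 7 * 13 = 91.
Step 2: phi(n) = (7-1)(13-1) = 6 * 12 = 72.
Step 3: Find d = 7^(-1) mod 72 = 31.
  Verify: 7 * 31 = 217 = 1 (mod 72).
Step 4: C = 23^7 mod 91 = 23.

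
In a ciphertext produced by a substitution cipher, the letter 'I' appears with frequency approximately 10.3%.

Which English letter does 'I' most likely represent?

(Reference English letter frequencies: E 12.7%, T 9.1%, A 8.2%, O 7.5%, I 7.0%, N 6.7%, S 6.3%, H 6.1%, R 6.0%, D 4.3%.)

Step 1: The observed frequency is 10.3%.
Step 2: Compare with English frequencies:
  E: 12.7% (difference: 2.4%)
  T: 9.1% (difference: 1.2%) <-- closest
  A: 8.2% (difference: 2.1%)
  O: 7.5% (difference: 2.8%)
  I: 7.0% (difference: 3.3%)
  N: 6.7% (difference: 3.6%)
  S: 6.3% (difference: 4.0%)
  H: 6.1% (difference: 4.2%)
  R: 6.0% (difference: 4.3%)
  D: 4.3% (difference: 6.0%)
Step 3: 'I' most likely represents 'T' (frequency 9.1%).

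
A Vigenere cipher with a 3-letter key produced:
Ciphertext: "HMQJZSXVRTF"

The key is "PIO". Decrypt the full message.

Step 1: Key 'PIO' has length 3. Extended key: PIOPIOPIOPI
Step 2: Decrypt each position:
  H(7) - P(15) = 18 = S
  M(12) - I(8) = 4 = E
  Q(16) - O(14) = 2 = C
  J(9) - P(15) = 20 = U
  Z(25) - I(8) = 17 = R
  S(18) - O(14) = 4 = E
  X(23) - P(15) = 8 = I
  V(21) - I(8) = 13 = N
  R(17) - O(14) = 3 = D
  T(19) - P(15) = 4 = E
  F(5) - I(8) = 23 = X
Plaintext: SECUREINDEX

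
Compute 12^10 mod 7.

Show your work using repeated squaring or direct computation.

Step 1: Compute 12^10 mod 7 step by step, reducing modulo 7 at each step.
  12^1 mod 7 = 5
  12^2 mod 7 = (5 * 12) mod 7 = 4
  12^3 mod 7 = (4 * 12) mod 7 = 6
  12^4 mod 7 = (6 * 12) mod 7 = 2
  12^5 mod 7 = (2 * 12) mod 7 = 3
  12^6 mod 7 = (3 * 12) mod 7 = 1
  12^7 mod 7 = (1 * 12) mod 7 = 5
  12^8 mod 7 = (5 * 12) mod 7 = 4
  12^9 mod 7 = (4 * 12) mod 7 = 6
  12^10 mod 7 = (6 * 12) mod 7 = 2
Step 2: Result = 2.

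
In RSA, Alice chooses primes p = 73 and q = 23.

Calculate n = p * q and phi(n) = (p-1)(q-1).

Step 1: n = p * q = 73 * 23 = 1679.
Step 2: phi(n) = (p-1)(q-1) = 72 * 22 = 1584.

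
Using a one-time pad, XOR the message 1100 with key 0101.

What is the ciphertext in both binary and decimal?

Step 1: Write out the XOR operation bit by bit:
  Message: 1100
  Key:     0101
  XOR:     1001
Step 2: Convert to decimal: 1001 = 9.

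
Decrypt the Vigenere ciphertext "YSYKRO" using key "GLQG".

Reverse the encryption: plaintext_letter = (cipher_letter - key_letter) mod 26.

Step 1: Extend key: GLQGGL
Step 2: Decrypt each letter (c - k) mod 26:
  Y(24) - G(6) = (24-6) mod 26 = 18 = S
  S(18) - L(11) = (18-11) mod 26 = 7 = H
  Y(24) - Q(16) = (24-16) mod 26 = 8 = I
  K(10) - G(6) = (10-6) mod 26 = 4 = E
  R(17) - G(6) = (17-6) mod 26 = 11 = L
  O(14) - L(11) = (14-11) mod 26 = 3 = D
Plaintext: SHIELD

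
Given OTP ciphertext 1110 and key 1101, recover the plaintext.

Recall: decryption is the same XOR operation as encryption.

Step 1: XOR ciphertext with key:
  Ciphertext: 1110
  Key:        1101
  XOR:        0011
Step 2: Plaintext = 0011 = 3 in decimal.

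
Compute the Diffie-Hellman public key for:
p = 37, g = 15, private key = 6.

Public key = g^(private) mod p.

Step 1: A = g^a mod p = 15^6 mod 37.
  15^1 mod 37 = 15
  15^2 mod 37 = (15 * 15) mod 37 = 3
  15^3 mod 37 = (3 * 15) mod 37 = 8
  15^4 mod 37 = (8 * 15) mod 37 = 9
  15^5 mod 37 = (9 * 15) mod 37 = 24
  15^6 mod 37 = (24 * 15) mod 37 = 27
Result: A = 27.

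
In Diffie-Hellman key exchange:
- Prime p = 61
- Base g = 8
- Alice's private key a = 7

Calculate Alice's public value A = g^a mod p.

Step 1: A = g^a mod p = 8^7 mod 61.
  8^1 mod 61 = 8
  8^2 mod 61 = (8 * 8) mod 61 = 3
  8^3 mod 61 = (3 * 8) mod 61 = 24
  8^4 mod 61 = (24 * 8) mod 61 = 9
  8^5 mod 61 = (9 * 8) mod 61 = 11
  8^6 mod 61 = (11 * 8) mod 61 = 27
  8^7 mod 61 = (27 * 8) mod 61 = 33
Result: A = 33.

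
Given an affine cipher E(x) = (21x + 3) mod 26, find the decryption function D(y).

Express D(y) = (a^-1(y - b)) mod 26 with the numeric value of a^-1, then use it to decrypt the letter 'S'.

Step 1: Find a^-1, the modular inverse of 21 mod 26.
Step 2: We need 21 * a^-1 = 1 (mod 26).
Step 3: 21 * 5 = 105 = 4 * 26 + 1, so a^-1 = 5.
Step 4: D(y) = 5(y - 3) mod 26.
Step 5: Apply to 'S' (y = 18): D(18) = 5 * (18 - 3) mod 26 = 5 * 15 mod 26 = 23 -> 'X'.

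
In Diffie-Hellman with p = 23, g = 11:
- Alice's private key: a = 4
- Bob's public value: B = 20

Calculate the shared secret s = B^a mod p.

Step 1: s = B^a mod p = 20^4 mod 23.
  20^1 mod 23 = 20
  20^2 mod 23 = (20 * 20) mod 23 = 9
  20^3 mod 23 = (9 * 20) mod 23 = 19
  20^4 mod 23 = (19 * 20) mod 23 = 12
Result: shared secret = 12.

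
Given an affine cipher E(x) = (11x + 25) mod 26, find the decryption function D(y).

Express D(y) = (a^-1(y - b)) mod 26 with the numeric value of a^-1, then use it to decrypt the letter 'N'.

Step 1: Find a^-1, the modular inverse of 11 mod 26.
Step 2: We need 11 * a^-1 = 1 (mod 26).
Step 3: 11 * 19 = 209 = 8 * 26 + 1, so a^-1 = 19.
Step 4: D(y) = 19(y - 25) mod 26.
Step 5: Apply to 'N' (y = 13): D(13) = 19 * (13 - 25) mod 26 = 19 * -12 mod 26 = 6 -> 'G'.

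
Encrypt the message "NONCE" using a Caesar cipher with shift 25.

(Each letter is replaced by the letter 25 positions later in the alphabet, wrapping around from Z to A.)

Step 1: For each letter, shift forward by 25 positions (mod 26).
  N (position 13) -> position (13+25) mod 26 = 12 -> M
  O (position 14) -> position (14+25) mod 26 = 13 -> N
  N (position 13) -> position (13+25) mod 26 = 12 -> M
  C (position 2) -> position (2+25) mod 26 = 1 -> B
  E (position 4) -> position (4+25) mod 26 = 3 -> D
Result: MNMBD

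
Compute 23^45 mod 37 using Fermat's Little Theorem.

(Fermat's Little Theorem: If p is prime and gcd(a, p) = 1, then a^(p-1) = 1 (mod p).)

Step 1: Since 37 is prime, by Fermat's Little Theorem: 23^36 = 1 (mod 37).
Step 2: Reduce exponent: 45 mod 36 = 9.
Step 3: So 23^45 = 23^9 (mod 37).
Step 4: 23^9 mod 37 = 6.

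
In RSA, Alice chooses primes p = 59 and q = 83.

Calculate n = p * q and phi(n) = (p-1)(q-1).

Step 1: n = p * q = 59 * 83 = 4897.
Step 2: phi(n) = (p-1)(q-1) = 58 * 82 = 4756.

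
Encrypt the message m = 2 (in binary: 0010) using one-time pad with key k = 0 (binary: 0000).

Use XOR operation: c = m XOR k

Step 1: Write out the XOR operation bit by bit:
  Message: 0010
  Key:     0000
  XOR:     0010
Step 2: Convert to decimal: 0010 = 2.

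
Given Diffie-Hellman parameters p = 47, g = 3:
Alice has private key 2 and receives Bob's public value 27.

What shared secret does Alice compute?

Step 1: s = B^a mod p = 27^2 mod 47.
  27^1 mod 47 = 27
  27^2 mod 47 = (27 * 27) mod 47 = 24
Result: shared secret = 24.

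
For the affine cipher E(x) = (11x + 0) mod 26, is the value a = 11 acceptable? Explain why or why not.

Step 1: Compute gcd(11, 26).
Step 2: gcd(11, 26) = 1.
Since gcd = 1, 11 is coprime with 26, so it is a valid key.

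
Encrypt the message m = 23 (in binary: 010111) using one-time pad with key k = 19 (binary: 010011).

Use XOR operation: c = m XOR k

Step 1: Write out the XOR operation bit by bit:
  Message: 010111
  Key:     010011
  XOR:     000100
Step 2: Convert to decimal: 000100 = 4.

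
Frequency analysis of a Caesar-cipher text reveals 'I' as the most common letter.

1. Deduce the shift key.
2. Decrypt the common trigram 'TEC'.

Step 1: In English, 'E' is the most frequent letter (12.7%).
Step 2: The most frequent ciphertext letter is 'I' (position 8).
Step 3: Shift = (8 - 4) mod 26 = 4.
Step 4: Decrypt 'TEC' by shifting back 4:
  T -> P
  E -> A
  C -> Y
Step 5: 'TEC' decrypts to 'PAY'.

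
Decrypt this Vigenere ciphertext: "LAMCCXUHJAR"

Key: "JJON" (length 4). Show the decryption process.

Step 1: Key 'JJON' has length 4. Extended key: JJONJJONJJO
Step 2: Decrypt each position:
  L(11) - J(9) = 2 = C
  A(0) - J(9) = 17 = R
  M(12) - O(14) = 24 = Y
  C(2) - N(13) = 15 = P
  C(2) - J(9) = 19 = T
  X(23) - J(9) = 14 = O
  U(20) - O(14) = 6 = G
  H(7) - N(13) = 20 = U
  J(9) - J(9) = 0 = A
  A(0) - J(9) = 17 = R
  R(17) - O(14) = 3 = D
Plaintext: CRYPTOGUARD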